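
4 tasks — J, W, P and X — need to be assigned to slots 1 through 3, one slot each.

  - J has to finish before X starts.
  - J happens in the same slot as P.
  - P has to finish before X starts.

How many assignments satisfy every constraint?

9

Splitting on J: it can be 1 (6), 2 (3). Listing each branch's schedules as (W, P, X):
J=1: (1,1,2) (1,1,3) (2,1,2) (2,1,3) (3,1,2) (3,1,3) — 6.
J=2: (1,2,3) (2,2,3) (3,2,3) — 3.
Summing: 6 + 3 = 9.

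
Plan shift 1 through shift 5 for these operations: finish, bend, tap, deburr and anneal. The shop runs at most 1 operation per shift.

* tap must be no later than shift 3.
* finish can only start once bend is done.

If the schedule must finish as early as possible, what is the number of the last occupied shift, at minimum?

5

The precedence chain requires at least 2 distinct shifts.
With at most 1 per shift and 5 operations, at least 5 shifts are needed.
5 works (last occupied shift: shift 5): for example finish in shift 3; bend in shift 2; deburr in shift 4; anneal in shift 5; tap in shift 1.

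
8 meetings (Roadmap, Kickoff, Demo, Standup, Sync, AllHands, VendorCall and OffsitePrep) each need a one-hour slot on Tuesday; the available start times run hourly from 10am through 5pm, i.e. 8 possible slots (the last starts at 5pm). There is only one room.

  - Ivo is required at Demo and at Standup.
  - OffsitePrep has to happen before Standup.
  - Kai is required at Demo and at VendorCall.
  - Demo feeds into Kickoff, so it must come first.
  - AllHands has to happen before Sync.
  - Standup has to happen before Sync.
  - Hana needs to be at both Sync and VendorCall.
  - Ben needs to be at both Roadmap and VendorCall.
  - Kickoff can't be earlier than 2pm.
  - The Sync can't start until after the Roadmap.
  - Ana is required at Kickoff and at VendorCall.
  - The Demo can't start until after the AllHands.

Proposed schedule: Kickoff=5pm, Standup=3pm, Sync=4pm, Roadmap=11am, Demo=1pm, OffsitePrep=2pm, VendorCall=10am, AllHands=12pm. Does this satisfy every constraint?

Valid

Ben needs to be at both Roadmap and VendorCall — holds.
Ana is required at Kickoff and at VendorCall — holds.
The Sync can't start until after the Roadmap — holds.
There is only one room — holds.
AllHands has to happen before Sync — holds.
Standup has to happen before Sync — holds.
Demo feeds into Kickoff, so it must come first — holds.
Kickoff can't be earlier than 2pm — holds.
OffsitePrep has to happen before Standup — holds.
Kai is required at Demo and at VendorCall — holds.
Hana needs to be at both Sync and VendorCall — holds.
Ivo is required at Demo and at Standup — holds.
The Demo can't start until after the AllHands — holds.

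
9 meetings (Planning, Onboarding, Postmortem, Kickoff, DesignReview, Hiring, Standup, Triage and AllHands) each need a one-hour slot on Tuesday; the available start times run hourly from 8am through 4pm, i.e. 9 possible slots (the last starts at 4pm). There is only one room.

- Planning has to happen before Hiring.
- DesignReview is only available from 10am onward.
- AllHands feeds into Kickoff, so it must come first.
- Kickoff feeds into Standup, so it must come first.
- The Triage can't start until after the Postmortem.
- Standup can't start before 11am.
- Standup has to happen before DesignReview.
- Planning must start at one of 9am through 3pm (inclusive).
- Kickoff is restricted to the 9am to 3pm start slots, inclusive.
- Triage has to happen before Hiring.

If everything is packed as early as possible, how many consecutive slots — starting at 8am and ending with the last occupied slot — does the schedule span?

The precedence chain requires at least 4 distinct slots.
With at most 1 per slot and 9 meetings, at least 9 slots are needed.
Propagating the time windows through the other constraints, DesignReview can't land before 12pm — that is slot 5 counting from 8am — so the schedule must run through at least 5 slots.
9 works (last occupied slot: 4pm): for example Onboarding=4pm, Triage=2pm, Postmortem=1pm, AllHands=8am, Planning=10am, DesignReview=12pm, Standup=11am, Kickoff=9am, Hiring=3pm.

9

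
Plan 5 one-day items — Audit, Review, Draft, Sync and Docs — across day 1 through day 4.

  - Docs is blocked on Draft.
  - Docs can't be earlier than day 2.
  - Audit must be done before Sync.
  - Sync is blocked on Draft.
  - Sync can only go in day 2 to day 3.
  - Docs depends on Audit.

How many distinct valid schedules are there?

48

Splitting on Audit: it can be day 1 (32), day 2 (16). Listing each branch's schedules as (Review, Draft, Sync, Docs) by day number:
Audit=day 1: (1,1,2,2) (1,1,2,3) (1,1,2,4) (1,1,3,2) (1,1,3,3) (1,1,3,4) (1,2,3,3) (1,2,3,4) (2,1,2,2) (2,1,2,3) (2,1,2,4) (2,1,3,2) (2,1,3,3) (2,1,3,4) (2,2,3,3) (2,2,3,4) (3,1,2,2) (3,1,2,3) (3,1,2,4) (3,1,3,2) (3,1,3,3) (3,1,3,4) (3,2,3,3) (3,2,3,4) (4,1,2,2) (4,1,2,3) (4,1,2,4) (4,1,3,2) (4,1,3,3) (4,1,3,4) (4,2,3,3) (4,2,3,4) — 32.
Audit=day 2: (1,1,3,3) (1,1,3,4) (1,2,3,3) (1,2,3,4) (2,1,3,3) (2,1,3,4) (2,2,3,3) (2,2,3,4) (3,1,3,3) (3,1,3,4) (3,2,3,3) (3,2,3,4) (4,1,3,3) (4,1,3,4) (4,2,3,3) (4,2,3,4) — 16.
Summing: 32 + 16 = 48.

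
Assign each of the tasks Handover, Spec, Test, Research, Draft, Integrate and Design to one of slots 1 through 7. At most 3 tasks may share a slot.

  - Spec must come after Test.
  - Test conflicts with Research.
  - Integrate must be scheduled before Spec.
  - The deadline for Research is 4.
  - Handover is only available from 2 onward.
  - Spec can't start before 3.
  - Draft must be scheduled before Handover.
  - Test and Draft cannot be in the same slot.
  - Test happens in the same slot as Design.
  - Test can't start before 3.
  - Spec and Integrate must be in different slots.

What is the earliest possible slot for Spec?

4

Spec is available from 3; precedence pushes Spec to at least 4.
Spec at 4 is achievable: Test in 3, Integrate in 1, Spec in 4, Handover in 2, Draft in 1, Design in 3, Research in 1.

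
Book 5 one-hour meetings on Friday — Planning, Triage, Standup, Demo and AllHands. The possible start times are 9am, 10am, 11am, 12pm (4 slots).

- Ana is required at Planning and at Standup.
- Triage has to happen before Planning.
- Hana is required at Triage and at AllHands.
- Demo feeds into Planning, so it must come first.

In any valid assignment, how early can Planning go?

10am

Precedence pushes Planning to at least 10am.
Planning at 10am is achievable: Standup -> 9am; Demo -> 9am; AllHands -> 10am; Planning -> 10am; Triage -> 9am.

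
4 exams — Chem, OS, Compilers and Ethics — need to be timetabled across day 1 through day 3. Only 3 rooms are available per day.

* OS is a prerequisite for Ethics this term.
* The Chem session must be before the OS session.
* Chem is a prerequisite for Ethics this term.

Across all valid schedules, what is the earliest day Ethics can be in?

day 3

Precedence pushes Ethics to at least day 3.
Ethics at day 3 is achievable: Compilers -> day 1; OS -> day 2; Ethics -> day 3; Chem -> day 1.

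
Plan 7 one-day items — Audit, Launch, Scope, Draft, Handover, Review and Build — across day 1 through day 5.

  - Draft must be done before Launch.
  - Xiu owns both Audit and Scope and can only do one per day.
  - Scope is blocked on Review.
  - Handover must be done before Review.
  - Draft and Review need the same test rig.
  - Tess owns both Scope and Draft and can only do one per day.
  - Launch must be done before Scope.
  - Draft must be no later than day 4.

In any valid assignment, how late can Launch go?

Precedence pushes Launch to at least day 2; downstream work caps Launch at day 4.
Launch at day 4 is achievable: Review=day 2, Build=day 1, Handover=day 1, Launch=day 4, Audit=day 1, Draft=day 1, Scope=day 5.

day 4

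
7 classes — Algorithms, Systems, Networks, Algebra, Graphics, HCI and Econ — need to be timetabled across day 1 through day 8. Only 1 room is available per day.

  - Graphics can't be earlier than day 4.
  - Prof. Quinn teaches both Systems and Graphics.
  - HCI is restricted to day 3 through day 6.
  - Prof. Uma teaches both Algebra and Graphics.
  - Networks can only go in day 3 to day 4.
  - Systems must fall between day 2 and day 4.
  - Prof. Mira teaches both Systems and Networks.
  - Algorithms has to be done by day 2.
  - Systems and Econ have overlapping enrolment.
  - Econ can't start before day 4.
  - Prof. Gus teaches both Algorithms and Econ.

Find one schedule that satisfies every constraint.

Graphics -> day 5; HCI -> day 4; Econ -> day 6; Algorithms -> day 1; Algebra -> day 7; Networks -> day 3; Systems -> day 2

Checking: Algorithms(day 1) != Econ(day 6); Systems(day 2) != Econ(day 6); Systems(day 2) != Graphics(day 5); Algebra(day 7) != Graphics(day 5); Systems(day 2) != Networks(day 3); Econ=day 6 in [day 4,day 8]; Networks=day 3 in [day 3,day 4]; Algorithms=day 1 in [day 1,day 2]; Graphics=day 5 in [day 4,day 8]; HCI=day 4 in [day 3,day 6]; Systems=day 2 in [day 2,day 4]; max 1 per day (cap 1).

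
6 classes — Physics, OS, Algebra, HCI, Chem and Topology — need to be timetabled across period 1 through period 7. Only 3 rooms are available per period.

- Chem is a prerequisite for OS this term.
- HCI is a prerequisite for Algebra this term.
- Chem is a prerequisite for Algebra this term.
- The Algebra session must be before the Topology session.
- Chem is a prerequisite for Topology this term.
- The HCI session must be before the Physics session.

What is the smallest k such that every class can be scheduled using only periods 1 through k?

3

The precedence chain requires at least 3 distinct periods.
With at most 3 per period and 6 classes, at least 2 periods are needed.
3 works (last occupied period: period 3): for example Chem in period 1; Topology in period 3; OS in period 2; Physics in period 2; HCI in period 1; Algebra in period 2.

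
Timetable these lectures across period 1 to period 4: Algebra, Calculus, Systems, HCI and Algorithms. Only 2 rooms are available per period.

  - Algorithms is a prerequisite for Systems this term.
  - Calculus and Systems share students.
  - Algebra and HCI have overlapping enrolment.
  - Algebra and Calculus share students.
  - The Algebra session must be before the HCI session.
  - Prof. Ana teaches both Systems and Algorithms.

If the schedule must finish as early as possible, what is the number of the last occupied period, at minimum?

The precedence chain requires at least 2 distinct periods.
With at most 2 per period and 5 lectures, at least 3 periods are needed.
3 works (last occupied period: period 3): for example Algorithms=period 1; Algebra=period 1; Systems=period 2; Calculus=period 3; HCI=period 2.

3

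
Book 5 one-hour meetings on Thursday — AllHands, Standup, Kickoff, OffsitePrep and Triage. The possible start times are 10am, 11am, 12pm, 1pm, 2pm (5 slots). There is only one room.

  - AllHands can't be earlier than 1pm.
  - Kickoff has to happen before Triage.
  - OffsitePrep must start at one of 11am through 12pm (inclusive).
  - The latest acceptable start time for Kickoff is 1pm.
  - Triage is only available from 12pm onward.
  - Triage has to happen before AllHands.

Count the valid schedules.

6

Splitting on AllHands: it can be 1pm (1), 2pm (5). Listing each branch's schedules as (Standup, Kickoff, OffsitePrep, Triage):
AllHands=1pm: (2pm,10am,11am,12pm) — 1.
AllHands=2pm: (10am,11am,12pm,1pm) (10am,12pm,11am,1pm) (11am,10am,12pm,1pm) (12pm,10am,11am,1pm) (1pm,10am,11am,12pm) — 5.
Summing: 1 + 5 = 6.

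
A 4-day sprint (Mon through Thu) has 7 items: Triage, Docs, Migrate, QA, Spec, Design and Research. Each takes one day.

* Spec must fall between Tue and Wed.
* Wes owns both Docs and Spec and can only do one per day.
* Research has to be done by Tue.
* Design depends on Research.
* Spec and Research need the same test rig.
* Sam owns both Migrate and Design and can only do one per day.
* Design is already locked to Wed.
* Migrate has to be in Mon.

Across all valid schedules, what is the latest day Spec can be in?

Wed

Spec is available from Tue; Spec's own window allows nothing later than Wed.
Spec at Wed is achievable: Research -> Mon; Spec -> Wed; Triage -> Mon; Docs -> Mon; QA -> Mon; Design -> Wed; Migrate -> Mon.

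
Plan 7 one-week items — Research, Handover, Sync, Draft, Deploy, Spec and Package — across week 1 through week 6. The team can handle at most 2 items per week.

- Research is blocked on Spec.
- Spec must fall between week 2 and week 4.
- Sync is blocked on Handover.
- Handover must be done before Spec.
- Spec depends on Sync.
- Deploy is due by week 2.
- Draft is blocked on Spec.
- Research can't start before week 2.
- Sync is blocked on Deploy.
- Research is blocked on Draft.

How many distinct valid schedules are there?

Splitting on Research: it can be week 5 (5), week 6 (37). Listing each branch's schedules as (Handover, Sync, Draft, Deploy, Spec, Package) by week number:
Research=week 5: (1,2,4,1,3,2) (1,2,4,1,3,3) (1,2,4,1,3,4) (1,2,4,1,3,5) (1,2,4,1,3,6) — 5.
Research=week 6: (1,2,4,1,3,2) (1,2,4,1,3,3) (1,2,4,1,3,4) (1,2,4,1,3,5) (1,2,4,1,3,6) (1,2,5,1,3,2) (1,2,5,1,3,3) (1,2,5,1,3,4) (1,2,5,1,3,5) (1,2,5,1,3,6) (1,2,5,1,4,2) (1,2,5,1,4,3) (1,2,5,1,4,4) (1,2,5,1,4,5) (1,2,5,1,4,6) (1,3,5,1,4,2) (1,3,5,1,4,3) (1,3,5,1,4,4) (1,3,5,1,4,5) (1,3,5,1,4,6) (1,3,5,2,4,1) (1,3,5,2,4,2) (1,3,5,2,4,3) (1,3,5,2,4,4) (1,3,5,2,4,5) (1,3,5,2,4,6) (2,3,5,1,4,1) (2,3,5,1,4,2) (2,3,5,1,4,3) (2,3,5,1,4,4) (2,3,5,1,4,5) (2,3,5,1,4,6) (2,3,5,2,4,1) (2,3,5,2,4,3) (2,3,5,2,4,4) (2,3,5,2,4,5) (2,3,5,2,4,6) — 37.
Summing: 5 + 37 = 42.

42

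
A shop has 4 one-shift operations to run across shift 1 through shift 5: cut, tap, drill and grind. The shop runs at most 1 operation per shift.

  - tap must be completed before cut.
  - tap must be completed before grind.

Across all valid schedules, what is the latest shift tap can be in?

shift 3

Downstream work caps tap at shift 4.
tap at shift 3 is achievable: grind in shift 5, drill in shift 1, tap in shift 3, cut in shift 4.
Nothing later works — the capacity limit rule out every shift after shift 3.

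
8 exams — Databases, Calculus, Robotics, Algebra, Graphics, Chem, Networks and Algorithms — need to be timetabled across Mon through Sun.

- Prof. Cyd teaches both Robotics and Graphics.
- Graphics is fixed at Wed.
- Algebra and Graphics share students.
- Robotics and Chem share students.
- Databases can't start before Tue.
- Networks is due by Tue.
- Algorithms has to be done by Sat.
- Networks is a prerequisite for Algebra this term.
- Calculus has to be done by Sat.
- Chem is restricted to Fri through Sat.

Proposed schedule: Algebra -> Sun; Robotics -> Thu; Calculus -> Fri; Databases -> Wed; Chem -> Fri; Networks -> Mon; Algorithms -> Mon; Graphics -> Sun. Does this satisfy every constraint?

No — it violates: Algebra and Graphics share students

Networks is due by Tue — holds.
Networks is a prerequisite for Algebra this term — holds.
Calculus has to be done by Sat — holds.
Algebra and Graphics share students — violated.
Databases can't start before Tue — holds.
Robotics and Chem share students — holds.
Chem is restricted to Fri through Sat — holds.
Graphics is fixed at Wed — violated.
Algorithms has to be done by Sat — holds.
Prof. Cyd teaches both Robotics and Graphics — holds.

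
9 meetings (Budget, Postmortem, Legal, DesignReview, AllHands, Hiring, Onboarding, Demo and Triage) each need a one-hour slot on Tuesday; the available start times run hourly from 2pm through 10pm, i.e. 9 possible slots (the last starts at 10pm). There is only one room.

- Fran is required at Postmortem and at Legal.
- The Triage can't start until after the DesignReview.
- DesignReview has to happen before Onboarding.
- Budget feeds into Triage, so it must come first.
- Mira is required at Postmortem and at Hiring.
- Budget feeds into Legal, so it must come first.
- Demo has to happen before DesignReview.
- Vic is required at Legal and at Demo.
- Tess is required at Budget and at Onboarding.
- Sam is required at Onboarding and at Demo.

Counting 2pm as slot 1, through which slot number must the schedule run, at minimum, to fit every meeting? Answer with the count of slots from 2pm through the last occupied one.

9

The precedence chain requires at least 3 distinct slots.
With at most 1 per slot and 9 meetings, at least 9 slots are needed.
9 works (last occupied slot: 10pm): for example Postmortem in 8pm, Demo in 2pm, AllHands in 9pm, DesignReview in 3pm, Onboarding in 7pm, Legal in 6pm, Triage in 5pm, Hiring in 10pm, Budget in 4pm.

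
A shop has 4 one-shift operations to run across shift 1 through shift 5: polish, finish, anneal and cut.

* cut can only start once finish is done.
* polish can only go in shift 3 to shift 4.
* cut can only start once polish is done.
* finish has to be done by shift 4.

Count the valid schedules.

Splitting on polish: it can be shift 3 (35), shift 4 (20). Listing each branch's schedules as (finish, anneal, cut) by shift number:
polish=shift 3: (1,1,4) (1,1,5) (1,2,4) (1,2,5) (1,3,4) (1,3,5) (1,4,4) (1,4,5) (1,5,4) (1,5,5) (2,1,4) (2,1,5) (2,2,4) (2,2,5) (2,3,4) (2,3,5) (2,4,4) (2,4,5) (2,5,4) (2,5,5) (3,1,4) (3,1,5) (3,2,4) (3,2,5) (3,3,4) (3,3,5) (3,4,4) (3,4,5) (3,5,4) (3,5,5) (4,1,5) (4,2,5) (4,3,5) (4,4,5) (4,5,5) — 35.
polish=shift 4: (1,1,5) (1,2,5) (1,3,5) (1,4,5) (1,5,5) (2,1,5) (2,2,5) (2,3,5) (2,4,5) (2,5,5) (3,1,5) (3,2,5) (3,3,5) (3,4,5) (3,5,5) (4,1,5) (4,2,5) (4,3,5) (4,4,5) (4,5,5) — 20.
Summing: 35 + 20 = 55.

55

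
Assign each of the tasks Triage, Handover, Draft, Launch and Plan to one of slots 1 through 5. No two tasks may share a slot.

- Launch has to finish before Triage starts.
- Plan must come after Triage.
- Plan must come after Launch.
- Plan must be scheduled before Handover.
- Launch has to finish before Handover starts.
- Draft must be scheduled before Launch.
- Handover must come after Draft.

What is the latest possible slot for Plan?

Precedence pushes Plan to at least 4; downstream work caps Plan at 4.
Plan at 4 is achievable: Launch -> 2, Draft -> 1, Plan -> 4, Triage -> 3, Handover -> 5.

4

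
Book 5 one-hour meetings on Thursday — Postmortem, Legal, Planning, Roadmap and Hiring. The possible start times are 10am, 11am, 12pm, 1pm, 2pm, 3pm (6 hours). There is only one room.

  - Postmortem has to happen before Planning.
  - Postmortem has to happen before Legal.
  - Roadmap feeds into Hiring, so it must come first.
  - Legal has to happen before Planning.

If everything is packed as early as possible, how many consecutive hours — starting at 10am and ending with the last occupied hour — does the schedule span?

The precedence chain requires at least 3 distinct hours.
With at most 1 per hour and 5 meetings, at least 5 hours are needed.
5 works (last occupied hour: 2pm): for example Postmortem -> 10am, Legal -> 11am, Hiring -> 2pm, Planning -> 12pm, Roadmap -> 1pm.

5 hours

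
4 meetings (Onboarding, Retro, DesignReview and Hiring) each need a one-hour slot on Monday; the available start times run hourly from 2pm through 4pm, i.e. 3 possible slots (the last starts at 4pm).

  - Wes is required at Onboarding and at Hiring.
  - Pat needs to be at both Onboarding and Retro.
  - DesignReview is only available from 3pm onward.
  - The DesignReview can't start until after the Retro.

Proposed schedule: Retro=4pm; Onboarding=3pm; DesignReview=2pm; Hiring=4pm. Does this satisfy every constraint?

The DesignReview can't start until after the Retro — violated.
Pat needs to be at both Onboarding and Retro — holds.
DesignReview is only available from 3pm onward — violated.
Wes is required at Onboarding and at Hiring — holds.

Invalid. The DesignReview can't start until after the Retro.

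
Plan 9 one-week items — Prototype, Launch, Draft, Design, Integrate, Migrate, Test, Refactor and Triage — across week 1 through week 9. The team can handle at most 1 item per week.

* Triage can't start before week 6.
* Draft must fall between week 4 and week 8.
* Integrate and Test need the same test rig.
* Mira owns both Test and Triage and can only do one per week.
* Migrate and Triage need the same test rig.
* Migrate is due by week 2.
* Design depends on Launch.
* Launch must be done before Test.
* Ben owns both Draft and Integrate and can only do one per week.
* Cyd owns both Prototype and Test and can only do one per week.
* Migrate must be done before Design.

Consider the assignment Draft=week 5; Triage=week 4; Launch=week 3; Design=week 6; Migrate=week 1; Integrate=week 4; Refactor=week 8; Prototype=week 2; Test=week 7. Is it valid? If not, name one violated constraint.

Migrate and Triage need the same test rig — holds.
Draft must fall between week 4 and week 8 — holds.
Mira owns both Test and Triage and can only do one per week — holds.
The team can handle at most 1 item per week — violated.
Ben owns both Draft and Integrate and can only do one per week — holds.
Cyd owns both Prototype and Test and can only do one per week — holds.
Integrate and Test need the same test rig — holds.
Migrate must be done before Design — holds.
Triage can't start before week 6 — violated.
Design depends on Launch — holds.
Migrate is due by week 2 — holds.
Launch must be done before Test — holds.

No — it violates: Triage can't start before week 6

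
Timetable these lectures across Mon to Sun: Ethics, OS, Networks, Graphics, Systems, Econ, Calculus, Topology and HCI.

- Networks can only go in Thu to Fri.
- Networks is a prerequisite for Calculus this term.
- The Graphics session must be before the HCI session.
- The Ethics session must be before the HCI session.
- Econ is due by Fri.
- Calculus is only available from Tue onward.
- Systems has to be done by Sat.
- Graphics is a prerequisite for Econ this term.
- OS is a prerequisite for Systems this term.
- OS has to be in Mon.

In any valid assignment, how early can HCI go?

Tue

Precedence pushes HCI to at least Tue.
HCI at Tue is achievable: OS in Mon; Topology in Mon; Systems in Tue; Calculus in Fri; Networks in Thu; HCI in Tue; Econ in Tue; Graphics in Mon; Ethics in Mon.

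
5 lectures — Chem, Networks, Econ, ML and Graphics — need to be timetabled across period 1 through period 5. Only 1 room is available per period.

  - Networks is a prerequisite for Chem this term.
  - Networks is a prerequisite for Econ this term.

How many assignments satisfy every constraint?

40

Splitting on Chem: it can be period 2 (6), period 3 (10), period 4 (12), period 5 (12). Listing each branch's schedules as (Networks, Econ, ML, Graphics) by period number:
Chem=period 2: (1,3,4,5) (1,3,5,4) (1,4,3,5) (1,4,5,3) (1,5,3,4) (1,5,4,3) — 6.
Chem=period 3: (1,2,4,5) (1,2,5,4) (1,4,2,5) (1,4,5,2) (1,5,2,4) (1,5,4,2) (2,4,1,5) (2,4,5,1) (2,5,1,4) (2,5,4,1) — 10.
Chem=period 4: (1,2,3,5) (1,2,5,3) (1,3,2,5) (1,3,5,2) (1,5,2,3) (1,5,3,2) (2,3,1,5) (2,3,5,1) (2,5,1,3) (2,5,3,1) (3,5,1,2) (3,5,2,1) — 12.
Chem=period 5: (1,2,3,4) (1,2,4,3) (1,3,2,4) (1,3,4,2) (1,4,2,3) (1,4,3,2) (2,3,1,4) (2,3,4,1) (2,4,1,3) (2,4,3,1) (3,4,1,2) (3,4,2,1) — 12.
Summing: 6 + 10 + 12 + 12 = 40.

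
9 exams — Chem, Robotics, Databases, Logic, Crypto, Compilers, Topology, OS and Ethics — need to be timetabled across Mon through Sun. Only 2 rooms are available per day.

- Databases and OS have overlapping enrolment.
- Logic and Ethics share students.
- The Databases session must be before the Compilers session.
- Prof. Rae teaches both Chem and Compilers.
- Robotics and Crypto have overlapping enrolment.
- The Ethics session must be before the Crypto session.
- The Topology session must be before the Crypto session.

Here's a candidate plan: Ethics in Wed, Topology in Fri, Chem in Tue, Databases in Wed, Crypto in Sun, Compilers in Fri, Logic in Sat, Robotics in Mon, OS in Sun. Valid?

Valid

The Databases session must be before the Compilers session — holds.
Robotics and Crypto have overlapping enrolment — holds.
Only 2 rooms are available per day — holds.
Prof. Rae teaches both Chem and Compilers — holds.
The Ethics session must be before the Crypto session — holds.
The Topology session must be before the Crypto session — holds.
Logic and Ethics share students — holds.
Databases and OS have overlapping enrolment — holds.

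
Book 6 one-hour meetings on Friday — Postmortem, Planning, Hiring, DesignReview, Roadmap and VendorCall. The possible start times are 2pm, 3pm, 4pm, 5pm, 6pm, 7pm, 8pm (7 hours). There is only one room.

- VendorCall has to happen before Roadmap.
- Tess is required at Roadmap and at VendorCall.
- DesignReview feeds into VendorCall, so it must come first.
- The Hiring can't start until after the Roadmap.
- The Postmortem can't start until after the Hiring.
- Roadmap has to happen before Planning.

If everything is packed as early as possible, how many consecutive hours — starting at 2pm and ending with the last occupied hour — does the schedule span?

The precedence chain requires at least 5 distinct hours.
With at most 1 per hour and 6 meetings, at least 6 hours are needed.
6 works (last occupied hour: 7pm): for example Roadmap=4pm; Postmortem=6pm; VendorCall=3pm; DesignReview=2pm; Planning=7pm; Hiring=5pm.

6 hours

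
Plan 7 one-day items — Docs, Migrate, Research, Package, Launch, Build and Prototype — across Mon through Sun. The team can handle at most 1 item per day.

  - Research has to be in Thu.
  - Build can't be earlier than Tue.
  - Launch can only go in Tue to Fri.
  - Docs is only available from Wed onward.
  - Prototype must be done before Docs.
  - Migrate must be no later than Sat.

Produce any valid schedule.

Prototype -> Mon, Launch -> Tue, Build -> Sat, Research -> Thu, Migrate -> Fri, Docs -> Wed, Package -> Sun

Checking: Prototype(Mon) before Docs(Wed); Migrate=Fri in [Mon,Sat]; Launch=Tue in [Tue,Fri]; Build=Sat in [Tue,Sun]; Docs=Wed in [Wed,Sun]; Research=Thu in [Thu,Thu]; max 1 per day (cap 1).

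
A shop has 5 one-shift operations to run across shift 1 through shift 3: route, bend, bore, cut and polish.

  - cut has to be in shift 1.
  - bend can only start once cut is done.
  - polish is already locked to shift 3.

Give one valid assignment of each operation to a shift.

route in shift 1; cut in shift 1; bend in shift 2; bore in shift 1; polish in shift 3

Checking: cut(shift 1) before bend(shift 2); polish=shift 3 in [shift 3,shift 3]; cut=shift 1 in [shift 1,shift 1].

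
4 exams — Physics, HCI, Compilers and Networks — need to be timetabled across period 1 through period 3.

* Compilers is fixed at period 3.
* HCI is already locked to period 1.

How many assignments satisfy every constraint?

Splitting on Physics: it can be period 1 (3), period 2 (3), period 3 (3). Listing each branch's schedules as (HCI, Compilers, Networks) by period number:
Physics=period 1: (1,3,1) (1,3,2) (1,3,3) — 3.
Physics=period 2: (1,3,1) (1,3,2) (1,3,3) — 3.
Physics=period 3: (1,3,1) (1,3,2) (1,3,3) — 3.
Summing: 3 + 3 + 3 = 9.

9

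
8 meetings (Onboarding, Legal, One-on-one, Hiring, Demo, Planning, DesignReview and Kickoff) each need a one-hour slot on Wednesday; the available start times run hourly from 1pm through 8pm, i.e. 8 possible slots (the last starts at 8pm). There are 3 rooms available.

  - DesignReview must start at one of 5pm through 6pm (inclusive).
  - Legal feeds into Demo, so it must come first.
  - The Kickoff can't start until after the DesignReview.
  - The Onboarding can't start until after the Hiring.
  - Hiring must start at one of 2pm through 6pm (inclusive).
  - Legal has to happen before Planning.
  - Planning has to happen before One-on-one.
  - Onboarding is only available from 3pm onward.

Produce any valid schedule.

Kickoff -> 6pm, DesignReview -> 5pm, Demo -> 2pm, Planning -> 2pm, Onboarding -> 3pm, Legal -> 1pm, One-on-one -> 3pm, Hiring -> 2pm

Checking: Legal(1pm) before Planning(2pm); Planning(2pm) before One-on-one(3pm); DesignReview(5pm) before Kickoff(6pm); Hiring(2pm) before Onboarding(3pm); Legal(1pm) before Demo(2pm); Hiring=2pm in [2pm,6pm]; Onboarding=3pm in [3pm,8pm]; DesignReview=5pm in [5pm,6pm]; max 3 per slot (cap 3).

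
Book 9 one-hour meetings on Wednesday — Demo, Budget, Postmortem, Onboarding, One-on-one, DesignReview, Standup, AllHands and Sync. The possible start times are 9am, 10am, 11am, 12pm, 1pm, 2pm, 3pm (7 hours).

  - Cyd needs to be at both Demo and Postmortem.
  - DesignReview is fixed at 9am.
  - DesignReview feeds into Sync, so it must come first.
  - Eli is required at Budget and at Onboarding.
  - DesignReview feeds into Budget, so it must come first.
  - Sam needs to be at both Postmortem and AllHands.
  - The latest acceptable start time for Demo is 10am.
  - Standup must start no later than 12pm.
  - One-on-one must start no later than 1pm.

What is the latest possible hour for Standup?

Standup's own window allows nothing later than 12pm.
Standup at 12pm is achievable: One-on-one=9am, DesignReview=9am, AllHands=9am, Sync=10am, Onboarding=9am, Demo=9am, Postmortem=10am, Budget=10am, Standup=12pm.

12pm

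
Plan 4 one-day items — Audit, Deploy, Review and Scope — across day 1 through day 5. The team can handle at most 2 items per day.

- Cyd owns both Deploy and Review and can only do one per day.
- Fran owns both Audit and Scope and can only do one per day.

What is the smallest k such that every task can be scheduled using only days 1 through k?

2

With at most 2 per day and 4 tasks, at least 2 days are needed.
2 works (last occupied day: day 2): for example Audit -> day 1; Scope -> day 2; Review -> day 2; Deploy -> day 1.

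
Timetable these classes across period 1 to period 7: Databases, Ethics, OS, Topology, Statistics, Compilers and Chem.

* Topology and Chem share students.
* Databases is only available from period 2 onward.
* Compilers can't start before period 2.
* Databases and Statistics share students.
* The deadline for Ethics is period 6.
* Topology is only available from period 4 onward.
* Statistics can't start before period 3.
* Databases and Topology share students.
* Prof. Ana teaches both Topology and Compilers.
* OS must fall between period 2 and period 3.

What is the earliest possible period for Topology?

Topology is available from period 4.
Topology at period 4 is achievable: OS=period 2, Compilers=period 2, Statistics=period 3, Ethics=period 1, Databases=period 2, Chem=period 1, Topology=period 4.

period 4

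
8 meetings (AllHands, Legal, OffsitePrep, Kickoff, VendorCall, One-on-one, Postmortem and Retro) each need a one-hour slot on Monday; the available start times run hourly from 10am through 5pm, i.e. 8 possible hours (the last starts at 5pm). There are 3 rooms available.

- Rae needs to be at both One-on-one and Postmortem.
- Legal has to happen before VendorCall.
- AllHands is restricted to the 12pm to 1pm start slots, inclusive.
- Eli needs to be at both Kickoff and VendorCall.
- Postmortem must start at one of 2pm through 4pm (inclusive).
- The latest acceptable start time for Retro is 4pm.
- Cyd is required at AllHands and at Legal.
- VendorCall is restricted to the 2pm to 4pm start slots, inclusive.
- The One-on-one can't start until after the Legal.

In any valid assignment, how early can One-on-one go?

11am

Precedence pushes One-on-one to at least 11am.
One-on-one at 11am is achievable: VendorCall=2pm, AllHands=12pm, OffsitePrep=10am, Kickoff=11am, One-on-one=11am, Legal=10am, Postmortem=2pm, Retro=10am.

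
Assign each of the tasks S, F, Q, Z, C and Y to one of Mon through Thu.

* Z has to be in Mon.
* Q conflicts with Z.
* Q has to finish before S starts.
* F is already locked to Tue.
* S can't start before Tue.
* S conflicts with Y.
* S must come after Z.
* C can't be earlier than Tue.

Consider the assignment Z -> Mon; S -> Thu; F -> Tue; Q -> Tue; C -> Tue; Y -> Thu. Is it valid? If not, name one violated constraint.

Invalid. S conflicts with Y.

Q conflicts with Z — holds.
F is already locked to Tue — holds.
S conflicts with Y — violated.
C can't be earlier than Tue — holds.
S must come after Z — holds.
Z has to be in Mon — holds.
S can't start before Tue — holds.
Q has to finish before S starts — holds.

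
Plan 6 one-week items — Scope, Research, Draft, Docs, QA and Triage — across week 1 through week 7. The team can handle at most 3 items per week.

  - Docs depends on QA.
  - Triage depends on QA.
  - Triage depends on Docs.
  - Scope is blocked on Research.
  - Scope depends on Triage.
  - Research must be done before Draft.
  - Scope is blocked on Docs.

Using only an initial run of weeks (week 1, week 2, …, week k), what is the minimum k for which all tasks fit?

4 weeks

The precedence chain requires at least 4 distinct weeks.
With at most 3 per week and 6 tasks, at least 2 weeks are needed.
4 works (last occupied week: week 4): for example Docs in week 2, Research in week 1, Scope in week 4, Draft in week 2, QA in week 1, Triage in week 3.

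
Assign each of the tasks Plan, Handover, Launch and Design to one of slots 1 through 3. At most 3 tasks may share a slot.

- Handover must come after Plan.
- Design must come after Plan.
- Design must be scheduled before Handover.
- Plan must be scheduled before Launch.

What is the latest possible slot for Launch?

3

Precedence pushes Launch to at least 2.
Launch at 3 is achievable: Handover -> 3; Launch -> 3; Plan -> 1; Design -> 2.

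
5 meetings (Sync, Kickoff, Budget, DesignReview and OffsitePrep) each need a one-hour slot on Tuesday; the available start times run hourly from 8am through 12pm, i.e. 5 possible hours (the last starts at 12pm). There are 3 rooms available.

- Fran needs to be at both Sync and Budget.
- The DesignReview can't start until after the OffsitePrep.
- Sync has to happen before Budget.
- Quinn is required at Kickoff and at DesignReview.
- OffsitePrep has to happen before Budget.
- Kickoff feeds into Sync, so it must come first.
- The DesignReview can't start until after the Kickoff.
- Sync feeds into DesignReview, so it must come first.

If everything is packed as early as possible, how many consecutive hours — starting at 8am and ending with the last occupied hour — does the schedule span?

The precedence chain requires at least 3 distinct hours.
With at most 3 per hour and 5 meetings, at least 2 hours are needed.
3 works (last occupied hour: 10am): for example Budget=10am, DesignReview=10am, Sync=9am, Kickoff=8am, OffsitePrep=8am.

3 hours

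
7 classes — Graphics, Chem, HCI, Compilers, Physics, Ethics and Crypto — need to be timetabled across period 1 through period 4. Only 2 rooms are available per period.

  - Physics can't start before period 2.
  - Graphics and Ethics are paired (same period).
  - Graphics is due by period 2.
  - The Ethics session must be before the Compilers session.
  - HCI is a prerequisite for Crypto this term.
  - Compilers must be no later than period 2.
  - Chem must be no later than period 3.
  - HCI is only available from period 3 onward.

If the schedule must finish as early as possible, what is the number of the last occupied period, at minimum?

4

The precedence chain requires at least 2 distinct periods.
With at most 2 per period and 7 classes, at least 4 periods are needed.
Propagating the time windows through the other constraints, Crypto can't land before period 4, so the schedule must run through at least period 4.
4 works (last occupied period: period 4): for example Chem=period 2; Physics=period 3; Compilers=period 2; Crypto=period 4; Graphics=period 1; Ethics=period 1; HCI=period 3.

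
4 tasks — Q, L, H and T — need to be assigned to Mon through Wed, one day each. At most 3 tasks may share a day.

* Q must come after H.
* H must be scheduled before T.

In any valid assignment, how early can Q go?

Precedence pushes Q to at least Tue.
Q at Tue is achievable: H -> Mon; L -> Mon; Q -> Tue; T -> Tue.

Tue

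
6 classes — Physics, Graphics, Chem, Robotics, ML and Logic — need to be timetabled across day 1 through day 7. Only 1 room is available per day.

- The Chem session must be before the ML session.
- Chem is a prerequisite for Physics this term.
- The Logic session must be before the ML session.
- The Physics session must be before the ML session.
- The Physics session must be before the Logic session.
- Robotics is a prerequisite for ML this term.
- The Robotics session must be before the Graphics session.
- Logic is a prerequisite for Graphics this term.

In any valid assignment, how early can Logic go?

day 3

Precedence pushes Logic to at least day 3; downstream work caps Logic at day 6.
Logic at day 3 is achievable: Chem=day 1; Graphics=day 6; Physics=day 2; Logic=day 3; Robotics=day 4; ML=day 5.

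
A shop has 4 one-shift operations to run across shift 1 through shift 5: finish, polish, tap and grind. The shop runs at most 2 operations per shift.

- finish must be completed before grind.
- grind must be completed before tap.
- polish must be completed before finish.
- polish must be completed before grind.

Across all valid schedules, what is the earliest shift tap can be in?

Precedence pushes tap to at least shift 4.
tap at shift 4 is achievable: finish in shift 2, tap in shift 4, grind in shift 3, polish in shift 1.

shift 4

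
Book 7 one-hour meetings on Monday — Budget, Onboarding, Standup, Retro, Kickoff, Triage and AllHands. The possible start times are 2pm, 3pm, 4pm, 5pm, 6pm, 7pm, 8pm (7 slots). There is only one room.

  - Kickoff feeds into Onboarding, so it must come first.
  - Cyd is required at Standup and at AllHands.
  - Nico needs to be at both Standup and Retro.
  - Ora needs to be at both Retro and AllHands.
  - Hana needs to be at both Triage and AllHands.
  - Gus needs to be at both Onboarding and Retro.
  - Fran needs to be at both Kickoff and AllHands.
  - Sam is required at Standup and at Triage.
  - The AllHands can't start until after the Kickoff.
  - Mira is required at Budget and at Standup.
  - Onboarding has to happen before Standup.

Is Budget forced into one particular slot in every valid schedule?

Budget can be 2pm (e.g. Standup -> 5pm; Retro -> 7pm; Onboarding -> 4pm; Budget -> 2pm; AllHands -> 6pm; Kickoff -> 3pm; Triage -> 8pm) or 3pm (e.g. Budget=3pm, Standup=5pm, AllHands=6pm, Retro=7pm, Kickoff=2pm, Onboarding=4pm, Triage=8pm).

No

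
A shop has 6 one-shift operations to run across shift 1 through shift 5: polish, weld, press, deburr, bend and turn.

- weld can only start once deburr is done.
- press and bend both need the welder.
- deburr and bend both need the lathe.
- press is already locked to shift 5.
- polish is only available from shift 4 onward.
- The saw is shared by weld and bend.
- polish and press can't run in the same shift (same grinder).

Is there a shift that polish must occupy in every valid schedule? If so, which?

shift 4

polish's window is shift 4–shift 5.
press is fixed at shift 5, and polish can't share a shift with press.
So polish must be shift 4.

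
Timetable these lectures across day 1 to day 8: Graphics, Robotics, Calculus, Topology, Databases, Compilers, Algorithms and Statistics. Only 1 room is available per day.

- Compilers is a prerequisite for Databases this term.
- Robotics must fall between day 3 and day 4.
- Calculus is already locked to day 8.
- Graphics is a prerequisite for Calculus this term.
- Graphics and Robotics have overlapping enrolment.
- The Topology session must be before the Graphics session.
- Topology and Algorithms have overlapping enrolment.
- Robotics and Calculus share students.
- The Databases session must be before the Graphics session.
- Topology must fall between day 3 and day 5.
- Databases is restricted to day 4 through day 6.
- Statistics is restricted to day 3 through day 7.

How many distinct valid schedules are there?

Splitting on Graphics: it can be day 6 (6), day 7 (14). Listing each branch's schedules as (Robotics, Calculus, Topology, Databases, Compilers, Algorithms, Statistics) by day number:
Graphics=day 6: (3,8,4,5,1,2,7) (3,8,4,5,2,1,7) (3,8,5,4,1,2,7) (3,8,5,4,2,1,7) (4,8,3,5,1,2,7) (4,8,3,5,2,1,7) — 6.
Graphics=day 7: (3,8,4,5,1,2,6) (3,8,4,5,2,1,6) (3,8,4,6,1,2,5) (3,8,4,6,2,1,5) (3,8,5,4,1,2,6) (3,8,5,4,2,1,6) (3,8,5,6,1,2,4) (3,8,5,6,2,1,4) (4,8,3,5,1,2,6) (4,8,3,5,2,1,6) (4,8,3,6,1,2,5) (4,8,3,6,2,1,5) (4,8,5,6,1,2,3) (4,8,5,6,2,1,3) — 14.
Summing: 6 + 14 = 20.

20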